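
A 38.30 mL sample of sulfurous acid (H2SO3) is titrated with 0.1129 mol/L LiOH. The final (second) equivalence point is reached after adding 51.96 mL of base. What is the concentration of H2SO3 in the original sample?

n(LiOH) = 0.1129 x 0.05196 = 0.005866 mol.
At the final (second) equivalence point, 2 mol OH^- react per mol H2SO3, so n(H2SO3) = 0.005866 / 2 = 0.002933 mol.
[H2SO3] = 0.002933 / 0.03830 L = 0.0766 M.

0.0766 M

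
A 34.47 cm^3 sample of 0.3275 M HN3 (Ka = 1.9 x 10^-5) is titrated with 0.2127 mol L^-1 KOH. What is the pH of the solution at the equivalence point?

8.92

n(HN3) = 0.3275 x 0.03447 = 0.01129 mol; V(KOH) at equivalence = 0.01129/0.2127 = 0.05307 L.
At equivalence all the acid is converted to N3-; total volume = 0.03447 + 0.05307 = 0.08754 L, so [N3-] = 0.01129/0.08754 = 0.1290 M.
Kb = Kw/Ka = 1.0e-14 / 1.9 x 10^-5 = 5.26e-10.
[OH^-] = sqrt(Kb x [N3-]) = sqrt(5.26e-10 x 0.1290) = 8.24e-6 M.
pOH = 5.08, so pH = 14.00 - 5.08 = 8.92.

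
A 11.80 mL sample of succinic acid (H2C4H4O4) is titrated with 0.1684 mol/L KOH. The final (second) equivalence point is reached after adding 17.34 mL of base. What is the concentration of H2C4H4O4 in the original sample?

n(KOH) = 0.1684 x 0.01734 = 0.002920 mol.
At the final (second) equivalence point, 2 mol OH^- react per mol H2C4H4O4, so n(H2C4H4O4) = 0.002920 / 2 = 0.001460 mol.
[H2C4H4O4] = 0.001460 / 0.01180 L = 0.124 M.

0.124 M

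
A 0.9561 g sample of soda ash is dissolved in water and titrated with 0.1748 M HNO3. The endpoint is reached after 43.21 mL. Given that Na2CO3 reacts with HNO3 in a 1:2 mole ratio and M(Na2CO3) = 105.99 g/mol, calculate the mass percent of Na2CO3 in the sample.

n(HNO3) = 0.1748 x 0.04321 = 0.007553 mol.
n(Na2CO3) = 0.007553 / 2 = 0.003777 mol.
mass of Na2CO3 = 0.003777 x 105.99 = 0.4003 g.
% purity = 0.4003 / 0.9561 x 100 = 41.9%.

41.9%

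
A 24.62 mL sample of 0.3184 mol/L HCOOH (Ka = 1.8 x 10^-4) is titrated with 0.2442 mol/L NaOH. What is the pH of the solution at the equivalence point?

8.44

n(HCOOH) = 0.3184 x 0.02462 = 0.007839 mol; V(NaOH) at equivalence = 0.007839/0.2442 = 0.03210 L.
At equivalence all the acid is converted to HCOO-; total volume = 0.02462 + 0.03210 = 0.05672 L, so [HCOO-] = 0.007839/0.05672 = 0.1382 M.
Kb = Kw/Ka = 1.0e-14 / 1.8 x 10^-4 = 5.56e-11.
[OH^-] = sqrt(Kb x [HCOO-]) = sqrt(5.56e-11 x 0.1382) = 2.77e-6 M.
pOH = 5.56, so pH = 14.00 - 5.56 = 8.44.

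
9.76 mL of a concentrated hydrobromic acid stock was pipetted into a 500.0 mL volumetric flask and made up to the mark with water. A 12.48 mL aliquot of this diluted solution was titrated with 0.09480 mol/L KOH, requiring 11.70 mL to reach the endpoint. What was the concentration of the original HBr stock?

4.55 M

n(KOH) = 0.09480 x 0.01170 = 0.001109 mol.
n(HBr) in the aliquot = 0.001109 mol.
[diluted HBr] = 0.001109 / 0.01248 = 0.08887 M.
Dilution factor = 500.0/9.760 = 51.23, so [stock] = 0.08887 x 51.23 = 4.55 M.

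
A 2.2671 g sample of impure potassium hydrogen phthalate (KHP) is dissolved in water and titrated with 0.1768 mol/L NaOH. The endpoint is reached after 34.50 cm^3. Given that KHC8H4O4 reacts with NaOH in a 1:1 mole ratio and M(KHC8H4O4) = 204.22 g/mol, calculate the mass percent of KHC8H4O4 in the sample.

54.9%

n(NaOH) = 0.1768 x 0.03450 = 0.006100 mol.
n(KHC8H4O4) = 0.006100 / 1 = 0.006100 mol.
mass of KHC8H4O4 = 0.006100 x 204.22 = 1.246 g.
% purity = 1.246 / 2.2671 x 100 = 54.9%.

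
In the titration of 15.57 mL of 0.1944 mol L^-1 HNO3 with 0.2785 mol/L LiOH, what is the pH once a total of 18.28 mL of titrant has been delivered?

n(acid) = 0.1944 x 0.01557 = 0.003027 mol; n(LiOH) added = 0.2785 x 0.01828 = 0.005091 mol.
Base is in excess by 0.005091 - 0.003027 = 0.002064 mol in a total volume of 0.03385 L.
[OH^-] = 0.002064/0.03385 = 0.06098 M, so pOH = 1.21 and pH = 14.00 - 1.21 = 12.79.

12.79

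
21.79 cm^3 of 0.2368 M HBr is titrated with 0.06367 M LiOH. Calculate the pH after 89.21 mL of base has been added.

n(acid) = 0.2368 x 0.02179 = 0.005160 mol; n(LiOH) added = 0.06367 x 0.08921 = 0.005680 mol.
Base is in excess by 0.005680 - 0.005160 = 0.0005201 mol in a total volume of 0.1110 L.
[OH^-] = 0.0005201/0.1110 = 0.004686 M, so pOH = 2.33 and pH = 14.00 - 2.33 = 11.67.

11.67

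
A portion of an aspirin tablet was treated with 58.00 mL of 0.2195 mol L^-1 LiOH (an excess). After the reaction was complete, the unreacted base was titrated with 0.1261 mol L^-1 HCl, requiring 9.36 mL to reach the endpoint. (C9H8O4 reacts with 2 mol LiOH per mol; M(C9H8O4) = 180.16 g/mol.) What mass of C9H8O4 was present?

Total n(LiOH) added = 0.2195 x 0.05800 = 0.01273 mol.
n(HCl) used = 0.1261 x 0.009360 = 0.001180 mol, which equals the excess n(LiOH).
So n(LiOH) consumed by the sample = 0.01273 - 0.001180 = 0.01155 mol.
n(C9H8O4) = 0.01155 / 2 = 0.005775 mol.
mass = 0.005775 mol x 180.16 g/mol = 1.04 g.

1.04 g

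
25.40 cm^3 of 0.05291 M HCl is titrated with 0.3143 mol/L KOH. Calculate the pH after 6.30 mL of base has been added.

12.30

n(acid) = 0.05291 x 0.02540 = 0.001344 mol; n(KOH) added = 0.3143 x 0.006300 = 0.001980 mol.
Base is in excess by 0.001980 - 0.001344 = 0.0006362 mol in a total volume of 0.03170 L.
[OH^-] = 0.0006362/0.03170 = 0.02007 M, so pOH = 1.70 and pH = 14.00 - 1.70 = 12.30.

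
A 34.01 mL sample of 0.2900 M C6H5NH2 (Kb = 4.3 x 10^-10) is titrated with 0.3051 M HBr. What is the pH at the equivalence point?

2.73

n(C6H5NH2) = 0.2900 x 0.03401 = 0.009863 mol; V(HBr) at equivalence = 0.009863/0.3051 = 0.03233 L.
At equivalence the base is fully converted to C6H5NH3+; total volume = 0.06634 L, so [C6H5NH3+] = 0.009863/0.06634 = 0.1487 M.
Ka(C6H5NH3+) = Kw/Kb = 1.0e-14 / 4.3 x 10^-10 = 2.33e-5.
[H^+] = sqrt(Ka x [C6H5NH3+]) = sqrt(2.33e-5 x 0.1487) = 0.00186 M.
pH = -log(0.00186) = 2.73.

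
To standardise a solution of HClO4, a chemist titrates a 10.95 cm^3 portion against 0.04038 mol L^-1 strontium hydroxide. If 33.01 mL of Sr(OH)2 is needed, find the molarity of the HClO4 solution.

0.243 M

n(Sr(OH)2) delivered = 0.04038 x 0.03301 = 0.001333 mol.
The reaction is 2 HClO4 + 1 Sr(OH)2, so n(HClO4) = 0.001333 x 2/1 = 0.002666 mol.
[HClO4] = 0.002666 mol / 0.01095 L = 0.243 M.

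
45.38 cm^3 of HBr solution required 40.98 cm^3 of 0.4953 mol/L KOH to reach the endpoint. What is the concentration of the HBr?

n(KOH) delivered = 0.4953 x 0.04098 = 0.02030 mol.
For a 1:1 reaction, n(HBr) = 0.02030 mol.
[HBr] = 0.02030 mol / 0.04538 L = 0.447 M.

0.447 M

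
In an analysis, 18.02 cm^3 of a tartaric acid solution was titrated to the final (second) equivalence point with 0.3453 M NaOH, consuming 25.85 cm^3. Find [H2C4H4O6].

0.248 M

n(NaOH) = 0.3453 x 0.02585 = 0.008926 mol.
At the final (second) equivalence point, 2 mol OH^- react per mol H2C4H4O6, so n(H2C4H4O6) = 0.008926 / 2 = 0.004463 mol.
[H2C4H4O6] = 0.004463 / 0.01802 L = 0.248 M.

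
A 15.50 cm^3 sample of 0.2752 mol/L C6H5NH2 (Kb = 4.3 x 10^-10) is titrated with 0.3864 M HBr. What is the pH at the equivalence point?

2.71

n(C6H5NH2) = 0.2752 x 0.01550 = 0.004266 mol; V(HBr) at equivalence = 0.004266/0.3864 = 0.01104 L.
At equivalence the base is fully converted to C6H5NH3+; total volume = 0.02654 L, so [C6H5NH3+] = 0.004266/0.02654 = 0.1607 M.
Ka(C6H5NH3+) = Kw/Kb = 1.0e-14 / 4.3 x 10^-10 = 2.33e-5.
[H^+] = sqrt(Ka x [C6H5NH3+]) = sqrt(2.33e-5 x 0.1607) = 0.00193 M.
pH = -log(0.00193) = 2.71.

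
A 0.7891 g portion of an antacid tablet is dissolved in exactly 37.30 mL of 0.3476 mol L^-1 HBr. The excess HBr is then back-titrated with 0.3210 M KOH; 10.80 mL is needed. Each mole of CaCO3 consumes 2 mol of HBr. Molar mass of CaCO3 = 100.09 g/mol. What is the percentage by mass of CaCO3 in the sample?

60.2%

Total n(HBr) added = 0.3476 x 0.03730 = 0.01297 mol.
n(KOH) used = 0.3210 x 0.01080 = 0.003467 mol, which equals the excess n(HBr).
So n(HBr) consumed by the sample = 0.01297 - 0.003467 = 0.009499 mol.
n(CaCO3) = 0.009499 / 2 = 0.004749 mol.
mass CaCO3 = 0.004749 x 100.09 = 0.4754 g, so %CaCO3 = 0.4754/0.7891 x 100 = 60.2%.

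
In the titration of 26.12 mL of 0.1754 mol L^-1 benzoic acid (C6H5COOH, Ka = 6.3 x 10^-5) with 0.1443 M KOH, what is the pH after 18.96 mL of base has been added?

Initial n(C6H5COOH) = 0.1754 x 0.02612 = 0.004581 mol.
n(KOH) added = 0.1443 x 0.01896 = 0.002736 mol, converting that many moles of C6H5COOH to C6H5COO-.
Remaining n(C6H5COOH) = 0.001846 mol; n(C6H5COO-) = 0.002736 mol.
By Henderson-Hasselbalch, pH = pKa + log([A^-]/[HA]) = 4.20 + log(0.002736/0.001846) = 4.20 + (+0.17) = 4.37.

4.37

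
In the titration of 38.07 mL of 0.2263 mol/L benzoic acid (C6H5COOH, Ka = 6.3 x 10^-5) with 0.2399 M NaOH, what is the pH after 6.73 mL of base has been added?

Initial n(C6H5COOH) = 0.2263 x 0.03807 = 0.008615 mol.
n(NaOH) added = 0.2399 x 0.006730 = 0.001615 mol, converting that many moles of C6H5COOH to C6H5COO-.
Remaining n(C6H5COOH) = 0.007001 mol; n(C6H5COO-) = 0.001615 mol.
By Henderson-Hasselbalch, pH = pKa + log([A^-]/[HA]) = 4.20 + log(0.001615/0.007001) = 4.20 + (-0.64) = 3.56.

3.56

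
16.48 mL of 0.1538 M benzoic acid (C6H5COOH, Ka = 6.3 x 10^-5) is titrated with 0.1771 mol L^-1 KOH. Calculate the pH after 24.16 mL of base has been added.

12.63

n(acid) = 0.1538 x 0.01648 = 0.002535 mol; n(KOH) added = 0.1771 x 0.02416 = 0.004279 mol.
Base is in excess by 0.004279 - 0.002535 = 0.001744 mol in a total volume of 0.04064 L.
[OH^-] = 0.001744/0.04064 = 0.04292 M, so pOH = 1.37 and pH = 14.00 - 1.37 = 12.63.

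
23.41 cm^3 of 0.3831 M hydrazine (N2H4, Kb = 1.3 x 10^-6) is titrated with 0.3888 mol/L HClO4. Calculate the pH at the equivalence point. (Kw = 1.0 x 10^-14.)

4.41

n(N2H4) = 0.3831 x 0.02341 = 0.008968 mol; V(HClO4) at equivalence = 0.008968/0.3888 = 0.02307 L.
At equivalence the base is fully converted to N2H5+; total volume = 0.04648 L, so [N2H5+] = 0.008968/0.04648 = 0.1930 M.
Ka(N2H5+) = Kw/Kb = 1.0e-14 / 1.3 x 10^-6 = 7.69e-9.
[H^+] = sqrt(Ka x [N2H5+]) = sqrt(7.69e-9 x 0.1930) = 3.85e-5 M.
pH = -log(3.85e-5) = 4.41.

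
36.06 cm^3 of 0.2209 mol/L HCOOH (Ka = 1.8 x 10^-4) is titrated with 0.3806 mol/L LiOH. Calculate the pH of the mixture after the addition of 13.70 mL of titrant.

4.02

Initial n(HCOOH) = 0.2209 x 0.03606 = 0.007966 mol.
n(LiOH) added = 0.3806 x 0.01370 = 0.005214 mol, converting that many moles of HCOOH to HCOO-.
Remaining n(HCOOH) = 0.002751 mol; n(HCOO-) = 0.005214 mol.
By Henderson-Hasselbalch, pH = pKa + log([A^-]/[HA]) = 3.74 + log(0.005214/0.002751) = 3.74 + (+0.28) = 4.02.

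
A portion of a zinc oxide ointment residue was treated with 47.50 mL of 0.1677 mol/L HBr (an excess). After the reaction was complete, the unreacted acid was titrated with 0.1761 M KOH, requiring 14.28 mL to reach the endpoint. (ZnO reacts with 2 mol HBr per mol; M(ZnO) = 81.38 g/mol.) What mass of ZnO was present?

Total n(HBr) added = 0.1677 x 0.04750 = 0.007966 mol.
n(KOH) used = 0.1761 x 0.01428 = 0.002515 mol, which equals the excess n(HBr).
So n(HBr) consumed by the sample = 0.007966 - 0.002515 = 0.005451 mol.
n(ZnO) = 0.005451 / 2 = 0.002726 mol.
mass = 0.002726 mol x 81.38 g/mol = 0.222 g.

0.222 g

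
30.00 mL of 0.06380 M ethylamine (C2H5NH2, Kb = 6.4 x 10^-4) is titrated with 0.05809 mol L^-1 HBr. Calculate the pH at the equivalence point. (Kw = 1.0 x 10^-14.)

6.16

n(C2H5NH2) = 0.06380 x 0.03000 = 0.001914 mol; V(HBr) at equivalence = 0.001914/0.05809 = 0.03295 L.
At equivalence the base is fully converted to C2H5NH3+; total volume = 0.06295 L, so [C2H5NH3+] = 0.001914/0.06295 = 0.03041 M.
Ka(C2H5NH3+) = Kw/Kb = 1.0e-14 / 6.4 x 10^-4 = 1.56e-11.
[H^+] = sqrt(Ka x [C2H5NH3+]) = sqrt(1.56e-11 x 0.03041) = 6.89e-7 M.
pH = -log(6.89e-7) = 6.16.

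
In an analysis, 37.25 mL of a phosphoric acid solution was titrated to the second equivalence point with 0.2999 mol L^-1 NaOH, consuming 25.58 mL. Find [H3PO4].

0.103 M

n(NaOH) = 0.2999 x 0.02558 = 0.007671 mol.
At the second equivalence point, 2 mol OH^- react per mol H3PO4, so n(H3PO4) = 0.007671 / 2 = 0.003836 mol.
[H3PO4] = 0.003836 / 0.03725 L = 0.103 M.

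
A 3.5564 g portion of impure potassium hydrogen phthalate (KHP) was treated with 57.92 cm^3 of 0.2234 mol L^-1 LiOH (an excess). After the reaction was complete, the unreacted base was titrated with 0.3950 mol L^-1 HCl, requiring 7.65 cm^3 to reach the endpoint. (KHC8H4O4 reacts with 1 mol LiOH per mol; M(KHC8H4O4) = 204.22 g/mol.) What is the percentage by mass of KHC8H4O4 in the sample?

Total n(LiOH) added = 0.2234 x 0.05792 = 0.01294 mol.
n(HCl) used = 0.3950 x 0.007650 = 0.003022 mol, which equals the excess n(LiOH).
So n(LiOH) consumed by the sample = 0.01294 - 0.003022 = 0.009918 mol.
n(KHC8H4O4) = 0.009918 / 1 = 0.009918 mol.
mass KHC8H4O4 = 0.009918 x 204.22 = 2.025 g, so %KHC8H4O4 = 2.025/3.5564 x 100 = 56.9%.

56.9%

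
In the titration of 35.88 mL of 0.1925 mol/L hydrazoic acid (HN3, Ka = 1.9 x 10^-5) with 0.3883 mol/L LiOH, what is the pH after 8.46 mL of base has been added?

Initial n(HN3) = 0.1925 x 0.03588 = 0.006907 mol.
n(LiOH) added = 0.3883 x 0.008460 = 0.003285 mol, converting that many moles of HN3 to N3-.
Remaining n(HN3) = 0.003622 mol; n(N3-) = 0.003285 mol.
By Henderson-Hasselbalch, pH = pKa + log([A^-]/[HA]) = 4.72 + log(0.003285/0.003622) = 4.72 + (-0.04) = 4.68.

4.68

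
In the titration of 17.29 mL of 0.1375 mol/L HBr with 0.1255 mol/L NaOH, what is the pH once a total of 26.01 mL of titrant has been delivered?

12.31

n(acid) = 0.1375 x 0.01729 = 0.002377 mol; n(NaOH) added = 0.1255 x 0.02601 = 0.003264 mol.
Base is in excess by 0.003264 - 0.002377 = 0.0008869 mol in a total volume of 0.04330 L.
[OH^-] = 0.0008869/0.04330 = 0.02048 M, so pOH = 1.69 and pH = 14.00 - 1.69 = 12.31.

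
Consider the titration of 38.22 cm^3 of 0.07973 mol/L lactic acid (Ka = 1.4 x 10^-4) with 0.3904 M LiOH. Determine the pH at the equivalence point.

8.34

n(HC3H5O3) = 0.07973 x 0.03822 = 0.003047 mol; V(LiOH) at equivalence = 0.003047/0.3904 = 0.007806 L.
At equivalence all the acid is converted to C3H5O3-; total volume = 0.03822 + 0.007806 = 0.04603 L, so [C3H5O3-] = 0.003047/0.04603 = 0.06621 M.
Kb = Kw/Ka = 1.0e-14 / 1.4 x 10^-4 = 7.14e-11.
[OH^-] = sqrt(Kb x [C3H5O3-]) = sqrt(7.14e-11 x 0.06621) = 2.17e-6 M.
pOH = 5.66, so pH = 14.00 - 5.66 = 8.34.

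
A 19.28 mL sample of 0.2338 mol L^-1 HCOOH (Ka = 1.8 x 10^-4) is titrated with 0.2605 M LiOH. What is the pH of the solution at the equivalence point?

n(HCOOH) = 0.2338 x 0.01928 = 0.004508 mol; V(LiOH) at equivalence = 0.004508/0.2605 = 0.01730 L.
At equivalence all the acid is converted to HCOO-; total volume = 0.01928 + 0.01730 = 0.03658 L, so [HCOO-] = 0.004508/0.03658 = 0.1232 M.
Kb = Kw/Ka = 1.0e-14 / 1.8 x 10^-4 = 5.56e-11.
[OH^-] = sqrt(Kb x [HCOO-]) = sqrt(5.56e-11 x 0.1232) = 2.62e-6 M.
pOH = 5.58, so pH = 14.00 - 5.58 = 8.42.

8.42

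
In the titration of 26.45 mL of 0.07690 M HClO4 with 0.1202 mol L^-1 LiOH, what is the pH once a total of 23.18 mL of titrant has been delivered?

12.18

n(acid) = 0.07690 x 0.02645 = 0.002034 mol; n(LiOH) added = 0.1202 x 0.02318 = 0.002786 mol.
Base is in excess by 0.002786 - 0.002034 = 0.0007522 mol in a total volume of 0.04963 L.
[OH^-] = 0.0007522/0.04963 = 0.01516 M, so pOH = 1.82 and pH = 14.00 - 1.82 = 12.18.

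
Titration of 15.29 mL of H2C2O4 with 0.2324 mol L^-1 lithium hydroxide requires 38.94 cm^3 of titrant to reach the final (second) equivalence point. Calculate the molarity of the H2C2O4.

n(LiOH) = 0.2324 x 0.03894 = 0.009050 mol.
At the final (second) equivalence point, 2 mol OH^- react per mol H2C2O4, so n(H2C2O4) = 0.009050 / 2 = 0.004525 mol.
[H2C2O4] = 0.004525 / 0.01529 L = 0.296 M.

0.296 M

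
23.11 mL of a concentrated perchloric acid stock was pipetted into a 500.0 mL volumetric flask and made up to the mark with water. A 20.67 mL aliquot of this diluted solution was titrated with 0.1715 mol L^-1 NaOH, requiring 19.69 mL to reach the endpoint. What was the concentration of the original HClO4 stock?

3.53 M

n(NaOH) = 0.1715 x 0.01969 = 0.003377 mol.
n(HClO4) in the aliquot = 0.003377 mol.
[diluted HClO4] = 0.003377 / 0.02067 = 0.1634 M.
Dilution factor = 500.0/23.11 = 21.64, so [stock] = 0.1634 x 21.64 = 3.53 M.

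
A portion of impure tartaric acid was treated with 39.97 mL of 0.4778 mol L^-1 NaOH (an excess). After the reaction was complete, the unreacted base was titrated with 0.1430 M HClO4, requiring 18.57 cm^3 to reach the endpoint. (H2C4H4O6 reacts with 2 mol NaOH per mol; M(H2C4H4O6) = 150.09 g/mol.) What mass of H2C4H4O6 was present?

Total n(NaOH) added = 0.4778 x 0.03997 = 0.01910 mol.
n(HClO4) used = 0.1430 x 0.01857 = 0.002656 mol, which equals the excess n(NaOH).
So n(NaOH) consumed by the sample = 0.01910 - 0.002656 = 0.01644 mol.
n(H2C4H4O6) = 0.01644 / 2 = 0.008221 mol.
mass = 0.008221 mol x 150.09 g/mol = 1.23 g.

1.23 g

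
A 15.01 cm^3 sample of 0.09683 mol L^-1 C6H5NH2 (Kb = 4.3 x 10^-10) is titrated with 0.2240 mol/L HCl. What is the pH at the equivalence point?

n(C6H5NH2) = 0.09683 x 0.01501 = 0.001453 mol; V(HCl) at equivalence = 0.001453/0.2240 = 0.006488 L.
At equivalence the base is fully converted to C6H5NH3+; total volume = 0.02150 L, so [C6H5NH3+] = 0.001453/0.02150 = 0.06761 M.
Ka(C6H5NH3+) = Kw/Kb = 1.0e-14 / 4.3 x 10^-10 = 2.33e-5.
[H^+] = sqrt(Ka x [C6H5NH3+]) = sqrt(2.33e-5 x 0.06761) = 0.00125 M.
pH = -log(0.00125) = 2.90.

2.90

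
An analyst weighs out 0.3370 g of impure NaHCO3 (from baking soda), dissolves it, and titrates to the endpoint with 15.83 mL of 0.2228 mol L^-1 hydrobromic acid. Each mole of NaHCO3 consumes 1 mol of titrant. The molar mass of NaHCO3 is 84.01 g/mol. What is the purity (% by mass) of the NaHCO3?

n(HBr) = 0.2228 x 0.01583 = 0.003527 mol.
n(NaHCO3) = 0.003527 / 1 = 0.003527 mol.
mass of NaHCO3 = 0.003527 x 84.01 = 0.2963 g.
% purity = 0.2963 / 0.3370 x 100 = 87.9%.

87.9%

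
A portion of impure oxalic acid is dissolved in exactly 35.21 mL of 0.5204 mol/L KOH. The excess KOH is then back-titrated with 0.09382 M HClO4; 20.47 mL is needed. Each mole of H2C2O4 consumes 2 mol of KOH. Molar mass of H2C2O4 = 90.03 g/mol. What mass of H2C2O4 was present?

0.738 g

Total n(KOH) added = 0.5204 x 0.03521 = 0.01832 mol.
n(HClO4) used = 0.09382 x 0.02047 = 0.001920 mol, which equals the excess n(KOH).
So n(KOH) consumed by the sample = 0.01832 - 0.001920 = 0.01640 mol.
n(H2C2O4) = 0.01640 / 2 = 0.008201 mol.
mass = 0.008201 mol x 90.03 g/mol = 0.738 g.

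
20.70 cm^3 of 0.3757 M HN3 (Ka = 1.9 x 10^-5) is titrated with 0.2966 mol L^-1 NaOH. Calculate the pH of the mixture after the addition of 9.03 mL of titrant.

4.44

Initial n(HN3) = 0.3757 x 0.02070 = 0.007777 mol.
n(NaOH) added = 0.2966 x 0.009030 = 0.002678 mol, converting that many moles of HN3 to N3-.
Remaining n(HN3) = 0.005099 mol; n(N3-) = 0.002678 mol.
By Henderson-Hasselbalch, pH = pKa + log([A^-]/[HA]) = 4.72 + log(0.002678/0.005099) = 4.72 + (-0.28) = 4.44.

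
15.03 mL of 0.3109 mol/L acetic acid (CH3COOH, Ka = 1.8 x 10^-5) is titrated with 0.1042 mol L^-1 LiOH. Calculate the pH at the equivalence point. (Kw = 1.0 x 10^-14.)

n(CH3COOH) = 0.3109 x 0.01503 = 0.004673 mol; V(LiOH) at equivalence = 0.004673/0.1042 = 0.04484 L.
At equivalence all the acid is converted to CH3COO-; total volume = 0.01503 + 0.04484 = 0.05987 L, so [CH3COO-] = 0.004673/0.05987 = 0.07804 M.
Kb = Kw/Ka = 1.0e-14 / 1.8 x 10^-5 = 5.56e-10.
[OH^-] = sqrt(Kb x [CH3COO-]) = sqrt(5.56e-10 x 0.07804) = 6.58e-6 M.
pOH = 5.18, so pH = 14.00 - 5.18 = 8.82.

8.82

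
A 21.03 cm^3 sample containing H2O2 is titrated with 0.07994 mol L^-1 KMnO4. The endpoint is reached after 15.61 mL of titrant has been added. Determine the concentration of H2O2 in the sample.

n(KMnO4) = 0.07994 x 0.01561 = 0.001248 mol.
From the balanced equation, 2 mol KMnO4 reacts with 5 mol H2O2, so n(H2O2) = 0.001248 x 5/2 = 0.003120 mol.
[H2O2] = 0.003120 / 0.02103 L = 0.148 M.

0.148 M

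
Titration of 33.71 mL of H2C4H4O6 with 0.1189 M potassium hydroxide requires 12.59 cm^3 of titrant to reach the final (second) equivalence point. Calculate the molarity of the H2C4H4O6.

n(KOH) = 0.1189 x 0.01259 = 0.001497 mol.
At the final (second) equivalence point, 2 mol OH^- react per mol H2C4H4O6, so n(H2C4H4O6) = 0.001497 / 2 = 0.0007485 mol.
[H2C4H4O6] = 0.0007485 / 0.03371 L = 0.0222 M.

0.0222 M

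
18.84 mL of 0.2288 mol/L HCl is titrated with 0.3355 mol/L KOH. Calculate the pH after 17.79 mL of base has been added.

n(acid) = 0.2288 x 0.01884 = 0.004311 mol; n(KOH) added = 0.3355 x 0.01779 = 0.005969 mol.
Base is in excess by 0.005969 - 0.004311 = 0.001658 mol in a total volume of 0.03663 L.
[OH^-] = 0.001658/0.03663 = 0.04526 M, so pOH = 1.34 and pH = 14.00 - 1.34 = 12.66.

12.66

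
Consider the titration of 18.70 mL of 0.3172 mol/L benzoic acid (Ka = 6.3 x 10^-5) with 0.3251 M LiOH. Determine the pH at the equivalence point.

8.70

n(C6H5COOH) = 0.3172 x 0.01870 = 0.005932 mol; V(LiOH) at equivalence = 0.005932/0.3251 = 0.01825 L.
At equivalence all the acid is converted to C6H5COO-; total volume = 0.01870 + 0.01825 = 0.03695 L, so [C6H5COO-] = 0.005932/0.03695 = 0.1606 M.
Kb = Kw/Ka = 1.0e-14 / 6.3 x 10^-5 = 1.59e-10.
[OH^-] = sqrt(Kb x [C6H5COO-]) = sqrt(1.59e-10 x 0.1606) = 5.05e-6 M.
pOH = 5.30, so pH = 14.00 - 5.30 = 8.70.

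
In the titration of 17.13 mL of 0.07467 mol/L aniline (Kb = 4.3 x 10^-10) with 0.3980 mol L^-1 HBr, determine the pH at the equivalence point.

n(C6H5NH2) = 0.07467 x 0.01713 = 0.001279 mol; V(HBr) at equivalence = 0.001279/0.3980 = 0.003214 L.
At equivalence the base is fully converted to C6H5NH3+; total volume = 0.02034 L, so [C6H5NH3+] = 0.001279/0.02034 = 0.06287 M.
Ka(C6H5NH3+) = Kw/Kb = 1.0e-14 / 4.3 x 10^-10 = 2.33e-5.
[H^+] = sqrt(Ka x [C6H5NH3+]) = sqrt(2.33e-5 x 0.06287) = 0.00121 M.
pH = -log(0.00121) = 2.92.

2.92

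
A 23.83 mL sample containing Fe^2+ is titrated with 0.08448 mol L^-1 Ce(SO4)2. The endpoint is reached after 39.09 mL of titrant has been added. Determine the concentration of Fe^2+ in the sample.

n(Ce(SO4)2) = 0.08448 x 0.03909 = 0.003302 mol.
From the balanced equation, 1 mol Ce(SO4)2 reacts with 1 mol Fe^2+, so n(Fe^2+) = 0.003302 x 1/1 = 0.003302 mol.
[Fe^2+] = 0.003302 / 0.02383 L = 0.139 M.

0.139 M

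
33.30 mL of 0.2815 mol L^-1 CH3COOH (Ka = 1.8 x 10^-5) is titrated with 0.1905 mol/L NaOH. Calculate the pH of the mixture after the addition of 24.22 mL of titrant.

4.73

Initial n(CH3COOH) = 0.2815 x 0.03330 = 0.009374 mol.
n(NaOH) added = 0.1905 x 0.02422 = 0.004614 mol, converting that many moles of CH3COOH to CH3COO-.
Remaining n(CH3COOH) = 0.004760 mol; n(CH3COO-) = 0.004614 mol.
By Henderson-Hasselbalch, pH = pKa + log([A^-]/[HA]) = 4.74 + log(0.004614/0.004760) = 4.74 + (-0.01) = 4.73.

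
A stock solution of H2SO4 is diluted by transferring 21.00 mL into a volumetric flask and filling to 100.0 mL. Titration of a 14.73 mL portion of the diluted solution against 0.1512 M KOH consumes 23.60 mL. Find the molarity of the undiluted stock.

0.577 M

n(KOH) = 0.1512 x 0.02360 = 0.003568 mol.
n(H2SO4) in the aliquot = 0.003568 x 1/2 = 0.001784 mol.
[diluted H2SO4] = 0.001784 / 0.01473 = 0.1211 M.
Dilution factor = 100.0/21.00 = 4.762, so [stock] = 0.1211 x 4.762 = 0.577 M.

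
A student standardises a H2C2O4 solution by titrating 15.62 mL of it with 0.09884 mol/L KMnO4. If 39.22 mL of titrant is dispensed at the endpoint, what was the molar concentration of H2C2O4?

n(KMnO4) = 0.09884 x 0.03922 = 0.003877 mol.
From the balanced equation, 2 mol KMnO4 reacts with 5 mol H2C2O4, so n(H2C2O4) = 0.003877 x 5/2 = 0.009691 mol.
[H2C2O4] = 0.009691 / 0.01562 L = 0.620 M.

0.620 M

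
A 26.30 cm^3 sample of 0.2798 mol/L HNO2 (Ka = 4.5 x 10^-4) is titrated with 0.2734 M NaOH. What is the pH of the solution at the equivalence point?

n(HNO2) = 0.2798 x 0.02630 = 0.007359 mol; V(NaOH) at equivalence = 0.007359/0.2734 = 0.02692 L.
At equivalence all the acid is converted to NO2-; total volume = 0.02630 + 0.02692 = 0.05322 L, so [NO2-] = 0.007359/0.05322 = 0.1383 M.
Kb = Kw/Ka = 1.0e-14 / 4.5 x 10^-4 = 2.22e-11.
[OH^-] = sqrt(Kb x [NO2-]) = sqrt(2.22e-11 x 0.1383) = 1.75e-6 M.
pOH = 5.76, so pH = 14.00 - 5.76 = 8.24.

8.24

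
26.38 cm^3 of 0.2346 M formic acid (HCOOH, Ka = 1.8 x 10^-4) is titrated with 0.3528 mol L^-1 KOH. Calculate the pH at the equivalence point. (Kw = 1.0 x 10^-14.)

8.45

n(HCOOH) = 0.2346 x 0.02638 = 0.006189 mol; V(KOH) at equivalence = 0.006189/0.3528 = 0.01754 L.
At equivalence all the acid is converted to HCOO-; total volume = 0.02638 + 0.01754 = 0.04392 L, so [HCOO-] = 0.006189/0.04392 = 0.1409 M.
Kb = Kw/Ka = 1.0e-14 / 1.8 x 10^-4 = 5.56e-11.
[OH^-] = sqrt(Kb x [HCOO-]) = sqrt(5.56e-11 x 0.1409) = 2.80e-6 M.
pOH = 5.55, so pH = 14.00 - 5.55 = 8.45.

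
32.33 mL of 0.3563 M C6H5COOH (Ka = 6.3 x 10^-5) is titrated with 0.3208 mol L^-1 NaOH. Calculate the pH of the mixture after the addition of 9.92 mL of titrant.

Initial n(C6H5COOH) = 0.3563 x 0.03233 = 0.01152 mol.
n(NaOH) added = 0.3208 x 0.009920 = 0.003182 mol, converting that many moles of C6H5COOH to C6H5COO-.
Remaining n(C6H5COOH) = 0.008337 mol; n(C6H5COO-) = 0.003182 mol.
By Henderson-Hasselbalch, pH = pKa + log([A^-]/[HA]) = 4.20 + log(0.003182/0.008337) = 4.20 + (-0.42) = 3.78.

3.78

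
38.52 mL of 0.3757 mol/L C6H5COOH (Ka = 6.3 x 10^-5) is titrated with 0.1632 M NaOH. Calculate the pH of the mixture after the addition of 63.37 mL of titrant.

Initial n(C6H5COOH) = 0.3757 x 0.03852 = 0.01447 mol.
n(NaOH) added = 0.1632 x 0.06337 = 0.01034 mol, converting that many moles of C6H5COOH to C6H5COO-.
Remaining n(C6H5COOH) = 0.004130 mol; n(C6H5COO-) = 0.01034 mol.
By Henderson-Hasselbalch, pH = pKa + log([A^-]/[HA]) = 4.20 + log(0.01034/0.004130) = 4.20 + (+0.40) = 4.60.

4.60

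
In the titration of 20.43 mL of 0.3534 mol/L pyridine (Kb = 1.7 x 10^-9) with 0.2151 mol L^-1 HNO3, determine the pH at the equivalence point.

3.05

n(C5H5N) = 0.3534 x 0.02043 = 0.007220 mol; V(HNO3) at equivalence = 0.007220/0.2151 = 0.03357 L.
At equivalence the base is fully converted to C5H5NH+; total volume = 0.05400 L, so [C5H5NH+] = 0.007220/0.05400 = 0.1337 M.
Ka(C5H5NH+) = Kw/Kb = 1.0e-14 / 1.7 x 10^-9 = 5.88e-6.
[H^+] = sqrt(Ka x [C5H5NH+]) = sqrt(5.88e-6 x 0.1337) = 0.000887 M.
pH = -log(0.000887) = 3.05.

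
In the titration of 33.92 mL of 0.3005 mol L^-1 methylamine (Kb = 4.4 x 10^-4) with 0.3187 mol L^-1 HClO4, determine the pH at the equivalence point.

n(CH3NH2) = 0.3005 x 0.03392 = 0.01019 mol; V(HClO4) at equivalence = 0.01019/0.3187 = 0.03198 L.
At equivalence the base is fully converted to CH3NH3+; total volume = 0.06590 L, so [CH3NH3+] = 0.01019/0.06590 = 0.1547 M.
Ka(CH3NH3+) = Kw/Kb = 1.0e-14 / 4.4 x 10^-4 = 2.27e-11.
[H^+] = sqrt(Ka x [CH3NH3+]) = sqrt(2.27e-11 x 0.1547) = 1.87e-6 M.
pH = -log(1.87e-6) = 5.73.

5.73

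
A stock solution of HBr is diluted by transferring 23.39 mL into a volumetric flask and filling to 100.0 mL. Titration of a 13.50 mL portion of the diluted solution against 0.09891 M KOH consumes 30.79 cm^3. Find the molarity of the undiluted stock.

n(KOH) = 0.09891 x 0.03079 = 0.003045 mol.
n(HBr) in the aliquot = 0.003045 mol.
[diluted HBr] = 0.003045 / 0.01350 = 0.2256 M.
Dilution factor = 100.0/23.39 = 4.275, so [stock] = 0.2256 x 4.275 = 0.964 M.

0.964 M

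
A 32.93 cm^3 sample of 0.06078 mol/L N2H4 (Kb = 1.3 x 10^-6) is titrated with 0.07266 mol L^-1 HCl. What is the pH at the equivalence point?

4.80

n(N2H4) = 0.06078 x 0.03293 = 0.002001 mol; V(HCl) at equivalence = 0.002001/0.07266 = 0.02755 L.
At equivalence the base is fully converted to N2H5+; total volume = 0.06048 L, so [N2H5+] = 0.002001/0.06048 = 0.03310 M.
Ka(N2H5+) = Kw/Kb = 1.0e-14 / 1.3 x 10^-6 = 7.69e-9.
[H^+] = sqrt(Ka x [N2H5+]) = sqrt(7.69e-9 x 0.03310) = 1.60e-5 M.
pH = -log(1.60e-5) = 4.80.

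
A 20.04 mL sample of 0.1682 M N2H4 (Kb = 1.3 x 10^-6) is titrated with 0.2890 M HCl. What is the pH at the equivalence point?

n(N2H4) = 0.1682 x 0.02004 = 0.003371 mol; V(HCl) at equivalence = 0.003371/0.2890 = 0.01166 L.
At equivalence the base is fully converted to N2H5+; total volume = 0.03170 L, so [N2H5+] = 0.003371/0.03170 = 0.1063 M.
Ka(N2H5+) = Kw/Kb = 1.0e-14 / 1.3 x 10^-6 = 7.69e-9.
[H^+] = sqrt(Ka x [N2H5+]) = sqrt(7.69e-9 x 0.1063) = 2.86e-5 M.
pH = -log(2.86e-5) = 4.54.

4.54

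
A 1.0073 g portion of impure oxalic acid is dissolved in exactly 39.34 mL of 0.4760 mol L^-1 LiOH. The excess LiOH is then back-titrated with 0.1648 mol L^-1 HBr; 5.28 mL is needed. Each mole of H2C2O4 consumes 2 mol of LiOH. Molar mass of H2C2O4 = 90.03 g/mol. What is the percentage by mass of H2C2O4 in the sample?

79.8%

Total n(LiOH) added = 0.4760 x 0.03934 = 0.01873 mol.
n(HBr) used = 0.1648 x 0.005280 = 0.0008701 mol, which equals the excess n(LiOH).
So n(LiOH) consumed by the sample = 0.01873 - 0.0008701 = 0.01786 mol.
n(H2C2O4) = 0.01786 / 2 = 0.008928 mol.
mass H2C2O4 = 0.008928 x 90.03 = 0.8038 g, so %H2C2O4 = 0.8038/1.0073 x 100 = 79.8%.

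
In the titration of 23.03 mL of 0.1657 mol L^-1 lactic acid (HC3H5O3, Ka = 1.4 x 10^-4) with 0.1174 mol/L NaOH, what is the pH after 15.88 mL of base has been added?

3.83

Initial n(HC3H5O3) = 0.1657 x 0.02303 = 0.003816 mol.
n(NaOH) added = 0.1174 x 0.01588 = 0.001864 mol, converting that many moles of HC3H5O3 to C3H5O3-.
Remaining n(HC3H5O3) = 0.001952 mol; n(C3H5O3-) = 0.001864 mol.
By Henderson-Hasselbalch, pH = pKa + log([A^-]/[HA]) = 3.85 + log(0.001864/0.001952) = 3.85 + (-0.02) = 3.83.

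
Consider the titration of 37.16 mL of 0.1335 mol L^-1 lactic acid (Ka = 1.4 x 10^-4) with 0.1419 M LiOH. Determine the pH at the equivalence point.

8.35

n(HC3H5O3) = 0.1335 x 0.03716 = 0.004961 mol; V(LiOH) at equivalence = 0.004961/0.1419 = 0.03496 L.
At equivalence all the acid is converted to C3H5O3-; total volume = 0.03716 + 0.03496 = 0.07212 L, so [C3H5O3-] = 0.004961/0.07212 = 0.06879 M.
Kb = Kw/Ka = 1.0e-14 / 1.4 x 10^-4 = 7.14e-11.
[OH^-] = sqrt(Kb x [C3H5O3-]) = sqrt(7.14e-11 x 0.06879) = 2.22e-6 M.
pOH = 5.65, so pH = 14.00 - 5.65 = 8.35.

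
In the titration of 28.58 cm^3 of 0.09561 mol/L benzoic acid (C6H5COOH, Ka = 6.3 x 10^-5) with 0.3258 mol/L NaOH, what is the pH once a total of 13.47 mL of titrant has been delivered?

12.60

n(acid) = 0.09561 x 0.02858 = 0.002733 mol; n(NaOH) added = 0.3258 x 0.01347 = 0.004389 mol.
Base is in excess by 0.004389 - 0.002733 = 0.001656 mol in a total volume of 0.04205 L.
[OH^-] = 0.001656/0.04205 = 0.03938 M, so pOH = 1.40 and pH = 14.00 - 1.40 = 12.60.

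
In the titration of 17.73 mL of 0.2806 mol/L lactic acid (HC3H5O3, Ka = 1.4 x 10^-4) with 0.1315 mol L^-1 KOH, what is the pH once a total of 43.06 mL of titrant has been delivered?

n(acid) = 0.2806 x 0.01773 = 0.004975 mol; n(KOH) added = 0.1315 x 0.04306 = 0.005662 mol.
Base is in excess by 0.005662 - 0.004975 = 0.0006874 mol in a total volume of 0.06079 L.
[OH^-] = 0.0006874/0.06079 = 0.01131 M, so pOH = 1.95 and pH = 14.00 - 1.95 = 12.05.

12.05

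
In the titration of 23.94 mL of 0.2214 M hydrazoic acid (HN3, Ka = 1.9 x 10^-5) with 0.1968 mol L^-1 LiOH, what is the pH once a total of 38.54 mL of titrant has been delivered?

n(acid) = 0.2214 x 0.02394 = 0.005300 mol; n(LiOH) added = 0.1968 x 0.03854 = 0.007585 mol.
Base is in excess by 0.007585 - 0.005300 = 0.002284 mol in a total volume of 0.06248 L.
[OH^-] = 0.002284/0.06248 = 0.03656 M, so pOH = 1.44 and pH = 14.00 - 1.44 = 12.56.

12.56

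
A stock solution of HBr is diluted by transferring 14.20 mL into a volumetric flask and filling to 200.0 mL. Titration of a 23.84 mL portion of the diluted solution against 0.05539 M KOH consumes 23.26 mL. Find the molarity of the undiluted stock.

n(KOH) = 0.05539 x 0.02326 = 0.001288 mol.
n(HBr) in the aliquot = 0.001288 mol.
[diluted HBr] = 0.001288 / 0.02384 = 0.05404 M.
Dilution factor = 200.0/14.20 = 14.08, so [stock] = 0.05404 x 14.08 = 0.761 M.

0.761 M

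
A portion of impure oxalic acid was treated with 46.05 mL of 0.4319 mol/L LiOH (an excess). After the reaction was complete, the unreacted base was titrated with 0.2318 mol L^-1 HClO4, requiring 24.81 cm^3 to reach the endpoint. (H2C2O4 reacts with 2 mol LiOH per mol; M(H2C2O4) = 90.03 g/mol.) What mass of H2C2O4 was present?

Total n(LiOH) added = 0.4319 x 0.04605 = 0.01989 mol.
n(HClO4) used = 0.2318 x 0.02481 = 0.005751 mol, which equals the excess n(LiOH).
So n(LiOH) consumed by the sample = 0.01989 - 0.005751 = 0.01414 mol.
n(H2C2O4) = 0.01414 / 2 = 0.007069 mol.
mass = 0.007069 mol x 90.03 g/mol = 0.636 g.

0.636 g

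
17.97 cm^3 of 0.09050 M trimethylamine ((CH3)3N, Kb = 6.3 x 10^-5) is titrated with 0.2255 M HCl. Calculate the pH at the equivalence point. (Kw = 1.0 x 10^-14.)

n((CH3)3N) = 0.09050 x 0.01797 = 0.001626 mol; V(HCl) at equivalence = 0.001626/0.2255 = 0.007212 L.
At equivalence the base is fully converted to (CH3)3NH+; total volume = 0.02518 L, so [(CH3)3NH+] = 0.001626/0.02518 = 0.06458 M.
Ka((CH3)3NH+) = Kw/Kb = 1.0e-14 / 6.3 x 10^-5 = 1.59e-10.
[H^+] = sqrt(Ka x [(CH3)3NH+]) = sqrt(1.59e-10 x 0.06458) = 3.20e-6 M.
pH = -log(3.20e-6) = 5.49.

5.49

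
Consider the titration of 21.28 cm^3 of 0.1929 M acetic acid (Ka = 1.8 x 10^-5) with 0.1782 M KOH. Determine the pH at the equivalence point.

8.86

n(CH3COOH) = 0.1929 x 0.02128 = 0.004105 mol; V(KOH) at equivalence = 0.004105/0.1782 = 0.02304 L.
At equivalence all the acid is converted to CH3COO-; total volume = 0.02128 + 0.02304 = 0.04432 L, so [CH3COO-] = 0.004105/0.04432 = 0.09263 M.
Kb = Kw/Ka = 1.0e-14 / 1.8 x 10^-5 = 5.56e-10.
[OH^-] = sqrt(Kb x [CH3COO-]) = sqrt(5.56e-10 x 0.09263) = 7.17e-6 M.
pOH = 5.14, so pH = 14.00 - 5.14 = 8.86.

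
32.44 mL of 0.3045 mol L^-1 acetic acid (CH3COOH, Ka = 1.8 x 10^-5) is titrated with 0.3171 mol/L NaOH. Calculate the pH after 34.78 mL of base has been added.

n(acid) = 0.3045 x 0.03244 = 0.009878 mol; n(NaOH) added = 0.3171 x 0.03478 = 0.01103 mol.
Base is in excess by 0.01103 - 0.009878 = 0.001151 mol in a total volume of 0.06722 L.
[OH^-] = 0.001151/0.06722 = 0.01712 M, so pOH = 1.77 and pH = 14.00 - 1.77 = 12.23.

12.23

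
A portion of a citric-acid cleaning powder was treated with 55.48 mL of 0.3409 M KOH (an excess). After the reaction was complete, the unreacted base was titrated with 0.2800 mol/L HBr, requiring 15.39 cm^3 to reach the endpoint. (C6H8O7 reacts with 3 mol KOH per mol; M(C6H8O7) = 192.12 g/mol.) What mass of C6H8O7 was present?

0.935 g

Total n(KOH) added = 0.3409 x 0.05548 = 0.01891 mol.
n(HBr) used = 0.2800 x 0.01539 = 0.004309 mol, which equals the excess n(KOH).
So n(KOH) consumed by the sample = 0.01891 - 0.004309 = 0.01460 mol.
n(C6H8O7) = 0.01460 / 3 = 0.004868 mol.
mass = 0.004868 mol x 192.12 g/mol = 0.935 g.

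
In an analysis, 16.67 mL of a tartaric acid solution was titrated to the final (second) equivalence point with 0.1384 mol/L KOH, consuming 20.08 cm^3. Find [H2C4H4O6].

n(KOH) = 0.1384 x 0.02008 = 0.002779 mol.
At the final (second) equivalence point, 2 mol OH^- react per mol H2C4H4O6, so n(H2C4H4O6) = 0.002779 / 2 = 0.001390 mol.
[H2C4H4O6] = 0.001390 / 0.01667 L = 0.0834 M.

0.0834 M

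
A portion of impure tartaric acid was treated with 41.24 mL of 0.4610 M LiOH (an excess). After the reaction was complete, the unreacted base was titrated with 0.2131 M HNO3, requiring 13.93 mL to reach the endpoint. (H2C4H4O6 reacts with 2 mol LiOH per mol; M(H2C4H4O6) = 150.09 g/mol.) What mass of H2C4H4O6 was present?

1.20 g

Total n(LiOH) added = 0.4610 x 0.04124 = 0.01901 mol.
n(HNO3) used = 0.2131 x 0.01393 = 0.002968 mol, which equals the excess n(LiOH).
So n(LiOH) consumed by the sample = 0.01901 - 0.002968 = 0.01604 mol.
n(H2C4H4O6) = 0.01604 / 2 = 0.008022 mol.
mass = 0.008022 mol x 150.09 g/mol = 1.20 g.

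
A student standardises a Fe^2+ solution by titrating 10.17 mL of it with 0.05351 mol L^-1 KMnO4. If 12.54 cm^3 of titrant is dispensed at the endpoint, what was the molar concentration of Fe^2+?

n(KMnO4) = 0.05351 x 0.01254 = 0.0006710 mol.
From the balanced equation, 1 mol KMnO4 reacts with 5 mol Fe^2+, so n(Fe^2+) = 0.0006710 x 5/1 = 0.003355 mol.
[Fe^2+] = 0.003355 / 0.01017 L = 0.330 M.

0.330 M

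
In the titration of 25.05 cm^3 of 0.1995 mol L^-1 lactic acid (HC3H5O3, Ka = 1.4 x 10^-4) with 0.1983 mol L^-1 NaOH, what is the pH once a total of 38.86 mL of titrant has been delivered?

n(acid) = 0.1995 x 0.02505 = 0.004997 mol; n(NaOH) added = 0.1983 x 0.03886 = 0.007706 mol.
Base is in excess by 0.007706 - 0.004997 = 0.002708 mol in a total volume of 0.06391 L.
[OH^-] = 0.002708/0.06391 = 0.04238 M, so pOH = 1.37 and pH = 14.00 - 1.37 = 12.63.

12.63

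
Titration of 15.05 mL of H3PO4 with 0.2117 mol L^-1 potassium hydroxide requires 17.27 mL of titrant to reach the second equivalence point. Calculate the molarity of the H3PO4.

0.121 M

n(KOH) = 0.2117 x 0.01727 = 0.003656 mol.
At the second equivalence point, 2 mol OH^- react per mol H3PO4, so n(H3PO4) = 0.003656 / 2 = 0.001828 mol.
[H3PO4] = 0.001828 / 0.01505 L = 0.121 M.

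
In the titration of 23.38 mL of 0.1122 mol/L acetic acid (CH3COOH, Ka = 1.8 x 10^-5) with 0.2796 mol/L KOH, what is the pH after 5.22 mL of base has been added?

4.84

Initial n(CH3COOH) = 0.1122 x 0.02338 = 0.002623 mol.
n(KOH) added = 0.2796 x 0.005220 = 0.001460 mol, converting that many moles of CH3COOH to CH3COO-.
Remaining n(CH3COOH) = 0.001164 mol; n(CH3COO-) = 0.001460 mol.
By Henderson-Hasselbalch, pH = pKa + log([A^-]/[HA]) = 4.74 + log(0.001460/0.001164) = 4.74 + (+0.10) = 4.84.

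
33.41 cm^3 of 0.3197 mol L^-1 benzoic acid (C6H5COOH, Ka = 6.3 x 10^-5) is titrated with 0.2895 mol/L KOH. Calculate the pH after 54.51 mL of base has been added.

12.76

n(acid) = 0.3197 x 0.03341 = 0.01068 mol; n(KOH) added = 0.2895 x 0.05451 = 0.01578 mol.
Base is in excess by 0.01578 - 0.01068 = 0.005099 mol in a total volume of 0.08792 L.
[OH^-] = 0.005099/0.08792 = 0.05800 M, so pOH = 1.24 and pH = 14.00 - 1.24 = 12.76.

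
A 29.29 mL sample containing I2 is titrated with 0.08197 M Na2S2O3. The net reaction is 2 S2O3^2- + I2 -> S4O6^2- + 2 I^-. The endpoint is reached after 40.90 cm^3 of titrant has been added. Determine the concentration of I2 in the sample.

0.0572 M

n(Na2S2O3) = 0.08197 x 0.04090 = 0.003353 mol.
From the balanced equation, 2 mol Na2S2O3 reacts with 1 mol I2, so n(I2) = 0.003353 x 1/2 = 0.001676 mol.
[I2] = 0.001676 / 0.02929 L = 0.0572 M.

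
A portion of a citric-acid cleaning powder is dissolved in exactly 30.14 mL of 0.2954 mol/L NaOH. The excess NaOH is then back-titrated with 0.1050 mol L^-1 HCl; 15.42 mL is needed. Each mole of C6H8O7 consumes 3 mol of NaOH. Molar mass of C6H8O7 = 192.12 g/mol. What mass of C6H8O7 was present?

Total n(NaOH) added = 0.2954 x 0.03014 = 0.008903 mol.
n(HCl) used = 0.1050 x 0.01542 = 0.001619 mol, which equals the excess n(NaOH).
So n(NaOH) consumed by the sample = 0.008903 - 0.001619 = 0.007284 mol.
n(C6H8O7) = 0.007284 / 3 = 0.002428 mol.
mass = 0.002428 mol x 192.12 g/mol = 0.466 g.

0.466 g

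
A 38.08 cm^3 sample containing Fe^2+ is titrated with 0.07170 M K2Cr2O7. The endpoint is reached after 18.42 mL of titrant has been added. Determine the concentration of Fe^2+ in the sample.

n(K2Cr2O7) = 0.07170 x 0.01842 = 0.001321 mol.
From the balanced equation, 1 mol K2Cr2O7 reacts with 6 mol Fe^2+, so n(Fe^2+) = 0.001321 x 6/1 = 0.007924 mol.
[Fe^2+] = 0.007924 / 0.03808 L = 0.208 M.

0.208 M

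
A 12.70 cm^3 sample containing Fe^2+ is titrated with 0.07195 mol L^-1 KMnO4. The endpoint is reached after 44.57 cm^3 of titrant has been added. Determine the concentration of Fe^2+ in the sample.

1.26 M

n(KMnO4) = 0.07195 x 0.04457 = 0.003207 mol.
From the balanced equation, 1 mol KMnO4 reacts with 5 mol Fe^2+, so n(Fe^2+) = 0.003207 x 5/1 = 0.01603 mol.
[Fe^2+] = 0.01603 / 0.01270 L = 1.26 M.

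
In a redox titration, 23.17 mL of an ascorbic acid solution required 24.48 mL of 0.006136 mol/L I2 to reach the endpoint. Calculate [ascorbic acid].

0.00648 M

n(I2) = 0.006136 x 0.02448 = 0.0001502 mol.
From the balanced equation, 1 mol I2 reacts with 1 mol ascorbic acid, so n(ascorbic acid) = 0.0001502 x 1/1 = 0.0001502 mol.
[ascorbic acid] = 0.0001502 / 0.02317 L = 0.00648 M.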